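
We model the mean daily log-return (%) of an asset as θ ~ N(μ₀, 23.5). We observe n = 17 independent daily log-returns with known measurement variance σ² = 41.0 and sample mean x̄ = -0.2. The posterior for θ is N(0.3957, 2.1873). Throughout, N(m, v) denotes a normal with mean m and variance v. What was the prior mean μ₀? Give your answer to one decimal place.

μ₀ = 6.2

The posterior mean is a precision-weighted average: μ_n = (τ₀μ₀ + τ_data·x̄)/(τ₀+τ_data), with τ₀=1/σ₀² and τ_data=n/σ².
Here τ₀ = 1/23.5 = 0.042553 and τ_data = 17/41.0 = 0.414634, so τ_n = 0.457187.
Rearranging for μ₀: μ₀ = (μ_n·τ_n − τ_data·x̄)/τ₀ = (0.3957·0.457187 − 0.414634·-0.2) / 0.042553 = 0.263836/0.042553 ≈ 6.2.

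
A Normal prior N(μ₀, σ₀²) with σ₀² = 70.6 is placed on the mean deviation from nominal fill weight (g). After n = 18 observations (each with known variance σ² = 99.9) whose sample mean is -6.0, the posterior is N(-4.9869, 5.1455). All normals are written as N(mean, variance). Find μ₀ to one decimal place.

The posterior mean is a precision-weighted average: μ_n = (τ₀μ₀ + τ_data·x̄)/(τ₀+τ_data), with τ₀=1/σ₀² and τ_data=n/σ².
Here τ₀ = 1/70.6 = 0.014164 and τ_data = 18/99.9 = 0.180180, so τ_n = 0.194344.
Rearranging for μ₀: μ₀ = (μ_n·τ_n − τ_data·x̄)/τ₀ = (-4.9869·0.194344 − 0.180180·-6.0) / 0.014164 = 0.111906/0.014164 ≈ 7.9.

μ₀ = 7.9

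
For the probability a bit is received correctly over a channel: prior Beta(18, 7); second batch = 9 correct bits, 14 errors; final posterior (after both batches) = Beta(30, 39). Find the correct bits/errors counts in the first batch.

3 correct bits and 18 errors

Sequential conjugate updates are equivalent to a single update on the pooled data, so total successes = posterior α − prior α and total failures = posterior β − prior β.
Total across both batches: 30−18=12 correct bits, 39−7=32 errors.
Subtract the second batch: 12−9=3 correct bits and 32−14=18 errors.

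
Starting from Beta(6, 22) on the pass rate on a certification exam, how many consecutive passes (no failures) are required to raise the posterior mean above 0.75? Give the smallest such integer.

k = 61

After k passes and 0 failures the posterior is Beta(6+k, 22), with mean (6+k)/(6+22+k).
Set (6+k)/(28+k) > 0.75 and solve: k > (0.75·28 − 6)/(1 − 0.75) = 60.000.
The smallest integer exceeding 60.000 is 61.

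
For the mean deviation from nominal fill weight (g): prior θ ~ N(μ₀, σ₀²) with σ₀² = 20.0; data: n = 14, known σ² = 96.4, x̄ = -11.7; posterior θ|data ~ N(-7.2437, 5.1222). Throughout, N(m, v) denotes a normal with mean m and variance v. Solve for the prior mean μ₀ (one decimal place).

With known observation variance, the Normal–Normal posterior has precision τ_n = τ₀ + n/σ² and mean μ_n = (τ₀μ₀ + (n/σ²)x̄)/τ_n.
Here τ₀ = 1/20.0 = 0.050000 and τ_data = 14/96.4 = 0.145228, so τ_n = 0.195228.
Rearranging for μ₀: μ₀ = (μ_n·τ_n − τ_data·x̄)/τ₀ = (-7.2437·0.195228 − 0.145228·-11.7) / 0.050000 = 0.284995/0.050000 ≈ 5.7.

μ₀ = 5.7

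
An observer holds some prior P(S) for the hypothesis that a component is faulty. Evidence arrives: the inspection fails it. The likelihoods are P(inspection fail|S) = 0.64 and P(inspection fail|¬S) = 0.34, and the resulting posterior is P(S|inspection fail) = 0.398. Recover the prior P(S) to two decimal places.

P(S) = 0.26

In odds form, posterior odds = prior odds × likelihood ratio, so prior odds = posterior odds ÷ LR.
Posterior odds = 0.398/(1−0.398) = 0.6611. LR = 0.64/0.34 = 1.8824.
Prior odds = 0.6611/1.8824 = 0.3512, so P(S) = 0.3512/(1+0.3512) ≈ 0.26.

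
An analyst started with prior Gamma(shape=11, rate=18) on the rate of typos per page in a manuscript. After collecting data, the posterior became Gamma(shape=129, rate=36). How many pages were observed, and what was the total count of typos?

Gamma–Poisson conjugacy: posterior shape = α + Σxᵢ, posterior rate = β + n.
Matching: Σxᵢ = 129 − 11 = 118 and n = 36 − 18 = 18.

n = 18 pages with total 118 typos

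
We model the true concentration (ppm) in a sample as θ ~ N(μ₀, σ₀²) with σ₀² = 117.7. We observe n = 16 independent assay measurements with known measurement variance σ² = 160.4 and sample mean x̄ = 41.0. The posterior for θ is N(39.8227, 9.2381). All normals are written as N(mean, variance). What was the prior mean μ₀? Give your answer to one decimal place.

μ₀ = 26.0

The posterior mean is a precision-weighted average: μ_n = (τ₀μ₀ + τ_data·x̄)/(τ₀+τ_data), with τ₀=1/σ₀² and τ_data=n/σ².
Here τ₀ = 1/117.7 = 0.008496 and τ_data = 16/160.4 = 0.099751, so τ_n = 0.108247.
Rearranging for μ₀: μ₀ = (μ_n·τ_n − τ_data·x̄)/τ₀ = (39.8227·0.108247 − 0.099751·41.0) / 0.008496 = 0.220897/0.008496 ≈ 26.0.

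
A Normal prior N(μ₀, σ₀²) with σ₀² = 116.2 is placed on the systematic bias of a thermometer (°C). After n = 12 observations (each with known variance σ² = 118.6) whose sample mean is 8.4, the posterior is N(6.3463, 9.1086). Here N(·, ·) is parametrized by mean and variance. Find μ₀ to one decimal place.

μ₀ = -17.8

The posterior mean is a precision-weighted average: μ_n = (τ₀μ₀ + τ_data·x̄)/(τ₀+τ_data), with τ₀=1/σ₀² and τ_data=n/σ².
Here τ₀ = 1/116.2 = 0.008606 and τ_data = 12/118.6 = 0.101180, so τ_n = 0.109786.
Rearranging for μ₀: μ₀ = (μ_n·τ_n − τ_data·x̄)/τ₀ = (6.3463·0.109786 − 0.101180·8.4) / 0.008606 = -0.153177/0.008606 ≈ -17.8.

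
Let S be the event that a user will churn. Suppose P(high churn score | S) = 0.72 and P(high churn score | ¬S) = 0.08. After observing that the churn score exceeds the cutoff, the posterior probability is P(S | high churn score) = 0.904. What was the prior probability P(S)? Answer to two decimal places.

Bayes' rule in odds form gives O(S|E) = O(S)·[P(E|S)/P(E|¬S)], hence O(S) = O(S|E)/LR.
Posterior odds = 0.904/(1−0.904) = 9.4167. LR = 0.72/0.08 = 9.0000.
Prior odds = 9.4167/9.0000 = 1.0463, so P(S) = 1.0463/(1+1.0463) ≈ 0.51.

P(S) = 0.51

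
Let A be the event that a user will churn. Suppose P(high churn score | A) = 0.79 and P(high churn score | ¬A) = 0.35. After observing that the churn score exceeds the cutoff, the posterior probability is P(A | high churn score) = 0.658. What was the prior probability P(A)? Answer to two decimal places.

In odds form, posterior odds = prior odds × likelihood ratio, so prior odds = posterior odds ÷ LR.
Posterior odds = 0.658/(1−0.658) = 1.9240. LR = 0.79/0.35 = 2.2571.
Prior odds = 1.9240/2.2571 = 0.8524, so P(A) = 0.8524/(1+0.8524) ≈ 0.46.

P(A) = 0.46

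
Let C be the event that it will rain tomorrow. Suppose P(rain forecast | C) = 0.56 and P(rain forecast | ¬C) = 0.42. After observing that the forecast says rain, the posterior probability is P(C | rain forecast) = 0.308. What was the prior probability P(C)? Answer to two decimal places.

P(C) = 0.25

Bayes' rule in odds form gives O(C|E) = O(C)·[P(E|C)/P(E|¬C)], hence O(C) = O(C|E)/LR.
Posterior odds = 0.308/(1−0.308) = 0.4451. LR = 0.56/0.42 = 1.3333.
Prior odds = 0.4451/1.3333 = 0.3338, so P(C) = 0.3338/(1+0.3338) ≈ 0.25.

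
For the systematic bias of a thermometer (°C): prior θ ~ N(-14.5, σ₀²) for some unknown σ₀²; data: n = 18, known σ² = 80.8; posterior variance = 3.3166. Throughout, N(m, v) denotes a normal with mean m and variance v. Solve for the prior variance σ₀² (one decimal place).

σ₀² = 12.7

Posterior precision equals prior precision plus data precision: 1/σ_n² = 1/σ₀² + n/σ².
So 1/σ₀² = 1/3.3166 − 18/80.8 = 0.301514 − 0.222772 = 0.078742.
Hence σ₀² = 1/0.078742 ≈ 12.7.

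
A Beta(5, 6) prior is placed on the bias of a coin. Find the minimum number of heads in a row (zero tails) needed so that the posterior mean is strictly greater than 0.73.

After k heads and 0 tails the posterior is Beta(5+k, 6), with mean (5+k)/(5+6+k).
Set (5+k)/(11+k) > 0.73 and solve: k > (0.73·11 − 5)/(1 − 0.73) = 11.222.
The smallest integer exceeding 11.222 is 12, and checking k=12: (17)/(23) = 0.7391 > 0.73.

k = 12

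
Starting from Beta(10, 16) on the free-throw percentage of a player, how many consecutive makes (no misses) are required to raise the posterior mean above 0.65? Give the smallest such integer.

k = 20

After k makes and 0 misses the posterior is Beta(10+k, 16), with mean (10+k)/(10+16+k).
Set (10+k)/(26+k) > 0.65 and solve: k > (0.65·26 − 10)/(1 − 0.65) = 19.714.
The smallest integer exceeding 19.714 is 20, and checking k=20: (30)/(46) = 0.6522 > 0.65.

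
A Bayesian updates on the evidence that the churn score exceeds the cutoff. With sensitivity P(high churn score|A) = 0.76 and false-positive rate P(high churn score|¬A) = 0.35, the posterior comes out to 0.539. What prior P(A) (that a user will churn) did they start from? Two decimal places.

P(A) = 0.35

In odds form, posterior odds = prior odds × likelihood ratio, so prior odds = posterior odds ÷ LR.
Posterior odds = 0.539/(1−0.539) = 1.1692. LR = 0.76/0.35 = 2.1714.
Prior odds = 1.1692/2.1714 = 0.5385, so P(A) = 0.5385/(1+0.5385) ≈ 0.35.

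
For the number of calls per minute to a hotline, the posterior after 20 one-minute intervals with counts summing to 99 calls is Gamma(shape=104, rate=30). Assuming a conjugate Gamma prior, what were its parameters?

A Gamma(α, β) prior (rate parametrization) on a Poisson rate with n observations summing to S gives posterior Gamma(α+S, β+n).
So α = 104 − 99 = 5 and β = 30 − 20 = 10.

Gamma(shape=5, rate=10)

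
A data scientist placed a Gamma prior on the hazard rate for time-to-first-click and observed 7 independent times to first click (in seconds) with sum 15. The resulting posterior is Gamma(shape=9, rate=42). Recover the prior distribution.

Gamma–exponential conjugacy: posterior shape = α + n, posterior rate = β + Σtᵢ.
So α = 9 − 7 = 2 and β = 42 − 15 = 27.

Gamma(shape=2, rate=27)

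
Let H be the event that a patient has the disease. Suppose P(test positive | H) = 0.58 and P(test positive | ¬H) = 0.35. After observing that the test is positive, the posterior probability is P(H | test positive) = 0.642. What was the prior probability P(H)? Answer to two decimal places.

Bayes' rule in odds form gives O(H|E) = O(H)·[P(E|H)/P(E|¬H)], hence O(H) = O(H|E)/LR.
Posterior odds = 0.642/(1−0.642) = 1.7933. LR = 0.58/0.35 = 1.6571.
Prior odds = 1.7933/1.6571 = 1.0822, so P(H) = 1.0822/(1+1.0822) ≈ 0.52.

P(H) = 0.52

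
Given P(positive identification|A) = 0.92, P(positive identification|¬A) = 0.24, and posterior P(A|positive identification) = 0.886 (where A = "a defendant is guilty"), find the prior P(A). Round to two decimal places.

Bayes' rule in odds form gives O(A|E) = O(A)·[P(E|A)/P(E|¬A)], hence O(A) = O(A|E)/LR.
Posterior odds = 0.886/(1−0.886) = 7.7719. LR = 0.92/0.24 = 3.8333.
Prior odds = 7.7719/3.8333 = 2.0275, so P(A) = 2.0275/(1+2.0275) ≈ 0.67.

P(A) = 0.67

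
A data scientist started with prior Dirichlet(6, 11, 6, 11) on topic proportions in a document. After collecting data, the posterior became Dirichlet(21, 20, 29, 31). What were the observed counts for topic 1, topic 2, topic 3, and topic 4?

counts (15, 9, 23, 20)

For a Dirichlet(α) prior with multinomial counts c, the posterior is Dirichlet(α + c) componentwise.
Counts are posterior − prior componentwise: 21−6=15, 20−11=9, 29−6=23, 31−11=20.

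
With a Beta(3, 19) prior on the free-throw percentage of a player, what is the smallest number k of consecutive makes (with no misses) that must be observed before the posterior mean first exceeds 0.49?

k = 16

After k makes and 0 misses the posterior is Beta(3+k, 19), with mean (3+k)/(3+19+k).
Set (3+k)/(22+k) > 0.49 and solve: k > (0.49·22 − 3)/(1 − 0.49) = 15.255.
The smallest integer exceeding 15.255 is 16.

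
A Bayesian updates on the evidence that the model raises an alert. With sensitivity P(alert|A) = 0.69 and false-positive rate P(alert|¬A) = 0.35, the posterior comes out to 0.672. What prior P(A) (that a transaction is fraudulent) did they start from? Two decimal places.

Bayes' rule in odds form gives O(A|E) = O(A)·[P(E|A)/P(E|¬A)], hence O(A) = O(A|E)/LR.
Posterior odds = 0.672/(1−0.672) = 2.0488. LR = 0.69/0.35 = 1.9714.
Prior odds = 2.0488/1.9714 = 1.0393, so P(A) = 1.0393/(1+1.0393) ≈ 0.51.

P(A) = 0.51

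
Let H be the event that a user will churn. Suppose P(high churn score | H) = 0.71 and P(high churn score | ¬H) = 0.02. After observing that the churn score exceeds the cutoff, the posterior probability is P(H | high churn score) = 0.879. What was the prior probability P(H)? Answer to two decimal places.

P(H) = 0.17

Bayes' rule in odds form gives O(H|E) = O(H)·[P(E|H)/P(E|¬H)], hence O(H) = O(H|E)/LR.
Posterior odds = 0.879/(1−0.879) = 7.2645. LR = 0.71/0.02 = 35.5000.
Prior odds = 7.2645/35.5000 = 0.2046, so P(H) = 0.2046/(1+0.2046) ≈ 0.17.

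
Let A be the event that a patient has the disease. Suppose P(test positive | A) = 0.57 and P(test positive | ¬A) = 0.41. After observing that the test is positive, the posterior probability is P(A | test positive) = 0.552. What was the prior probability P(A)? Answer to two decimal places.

In odds form, posterior odds = prior odds × likelihood ratio, so prior odds = posterior odds ÷ LR.
Posterior odds = 0.552/(1−0.552) = 1.2321. LR = 0.57/0.41 = 1.3902.
Prior odds = 1.2321/1.3902 = 0.8863, so P(A) = 0.8863/(1+0.8863) ≈ 0.47.

P(A) = 0.47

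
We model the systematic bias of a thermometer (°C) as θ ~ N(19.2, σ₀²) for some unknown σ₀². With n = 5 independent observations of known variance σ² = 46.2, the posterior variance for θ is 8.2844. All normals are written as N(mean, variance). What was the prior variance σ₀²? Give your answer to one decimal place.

For the Normal–Normal model with known σ², precisions add: τ_n = τ₀ + n/σ².
So 1/σ₀² = 1/8.2844 − 5/46.2 = 0.120709 − 0.108225 = 0.012484.
Hence σ₀² = 1/0.012484 ≈ 80.1.

σ₀² = 80.1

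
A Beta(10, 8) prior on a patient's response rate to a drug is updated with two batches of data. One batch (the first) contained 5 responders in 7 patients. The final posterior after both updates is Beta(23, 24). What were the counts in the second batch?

Sequential conjugate updates are equivalent to a single update on the pooled data, so total successes = posterior α − prior α and total failures = posterior β − prior β.
Total across both batches: 23−10=13 responders, 24−8=16 non-responders.
Subtract the first batch: 13−5=8 responders and 16−2=14 non-responders.

8 responders and 14 non-responders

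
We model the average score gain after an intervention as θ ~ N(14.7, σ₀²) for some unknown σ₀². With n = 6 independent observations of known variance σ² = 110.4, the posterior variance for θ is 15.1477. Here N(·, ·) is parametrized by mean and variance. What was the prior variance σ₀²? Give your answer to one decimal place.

Posterior precision equals prior precision plus data precision: 1/σ_n² = 1/σ₀² + n/σ².
So 1/σ₀² = 1/15.1477 − 6/110.4 = 0.066017 − 0.054348 = 0.011669.
Hence σ₀² = 1/0.011669 ≈ 85.7.

σ₀² = 85.7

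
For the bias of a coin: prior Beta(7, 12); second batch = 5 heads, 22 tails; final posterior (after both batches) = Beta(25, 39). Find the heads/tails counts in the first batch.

Sequential conjugate updates are equivalent to a single update on the pooled data, so total successes = posterior α − prior α and total failures = posterior β − prior β.
Total across both batches: 25−7=18 heads, 39−12=27 tails.
Subtract the second batch: 18−5=13 heads and 27−22=5 tails.

13 heads and 5 tails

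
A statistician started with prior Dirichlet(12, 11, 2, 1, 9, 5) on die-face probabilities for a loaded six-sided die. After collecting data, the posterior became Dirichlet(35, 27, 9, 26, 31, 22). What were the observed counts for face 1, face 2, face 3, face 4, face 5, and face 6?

For a Dirichlet(α) prior with multinomial counts c, the posterior is Dirichlet(α + c) componentwise.
Counts are posterior − prior componentwise: 35−12=23, 27−11=16, 9−2=7, 26−1=25, 31−9=22, 22−5=17.

counts (23, 16, 7, 25, 22, 17)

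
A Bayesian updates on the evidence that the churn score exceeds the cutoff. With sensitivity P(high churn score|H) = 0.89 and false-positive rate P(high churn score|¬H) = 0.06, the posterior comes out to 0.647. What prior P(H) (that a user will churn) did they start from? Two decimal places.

Bayes' rule in odds form gives O(H|E) = O(H)·[P(E|H)/P(E|¬H)], hence O(H) = O(H|E)/LR.
Posterior odds = 0.647/(1−0.647) = 1.8329. LR = 0.89/0.06 = 14.8333.
Prior odds = 1.8329/14.8333 = 0.1236, so P(H) = 0.1236/(1+0.1236) ≈ 0.11.

P(H) = 0.11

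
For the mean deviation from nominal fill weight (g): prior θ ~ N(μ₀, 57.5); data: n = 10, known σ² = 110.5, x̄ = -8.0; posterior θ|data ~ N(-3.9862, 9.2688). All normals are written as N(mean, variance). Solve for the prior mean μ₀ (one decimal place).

With known observation variance, the Normal–Normal posterior has precision τ_n = τ₀ + n/σ² and mean μ_n = (τ₀μ₀ + (n/σ²)x̄)/τ_n.
Here τ₀ = 1/57.5 = 0.017391 and τ_data = 10/110.5 = 0.090498, so τ_n = 0.107889.
Rearranging for μ₀: μ₀ = (μ_n·τ_n − τ_data·x̄)/τ₀ = (-3.9862·0.107889 − 0.090498·-8.0) / 0.017391 = 0.293917/0.017391 ≈ 16.9.

μ₀ = 16.9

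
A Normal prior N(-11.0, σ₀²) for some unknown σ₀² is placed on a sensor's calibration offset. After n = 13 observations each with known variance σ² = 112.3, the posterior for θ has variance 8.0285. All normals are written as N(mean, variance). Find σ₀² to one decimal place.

Posterior precision equals prior precision plus data precision: 1/σ_n² = 1/σ₀² + n/σ².
So 1/σ₀² = 1/8.0285 − 13/112.3 = 0.124556 − 0.115761 = 0.008795.
Hence σ₀² = 1/0.008795 ≈ 113.7.

σ₀² = 113.7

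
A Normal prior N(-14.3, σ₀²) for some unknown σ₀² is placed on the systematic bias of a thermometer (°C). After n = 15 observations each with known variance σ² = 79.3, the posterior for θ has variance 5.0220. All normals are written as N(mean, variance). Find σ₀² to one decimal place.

σ₀² = 100.3

Posterior precision equals prior precision plus data precision: 1/σ_n² = 1/σ₀² + n/σ².
So 1/σ₀² = 1/5.0220 − 15/79.3 = 0.199124 − 0.189155 = 0.009969.
Hence σ₀² = 1/0.009969 ≈ 100.3.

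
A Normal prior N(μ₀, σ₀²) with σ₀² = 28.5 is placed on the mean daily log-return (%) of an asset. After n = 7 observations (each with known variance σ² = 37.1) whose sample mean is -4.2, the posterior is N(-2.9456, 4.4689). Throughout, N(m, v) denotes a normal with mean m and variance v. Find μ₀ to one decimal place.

With known observation variance, the Normal–Normal posterior has precision τ_n = τ₀ + n/σ² and mean μ_n = (τ₀μ₀ + (n/σ²)x̄)/τ_n.
Here τ₀ = 1/28.5 = 0.035088 and τ_data = 7/37.1 = 0.188679, so τ_n = 0.223767.
Rearranging for μ₀: μ₀ = (μ_n·τ_n − τ_data·x̄)/τ₀ = (-2.9456·0.223767 − 0.188679·-4.2) / 0.035088 = 0.133324/0.035088 ≈ 3.8.

μ₀ = 3.8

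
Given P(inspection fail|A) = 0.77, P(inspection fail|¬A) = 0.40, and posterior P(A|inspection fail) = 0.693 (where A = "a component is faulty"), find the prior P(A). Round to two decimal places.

In odds form, posterior odds = prior odds × likelihood ratio, so prior odds = posterior odds ÷ LR.
Posterior odds = 0.693/(1−0.693) = 2.2573. LR = 0.77/0.40 = 1.9250.
Prior odds = 2.2573/1.9250 = 1.1726, so P(A) = 1.1726/(1+1.1726) ≈ 0.54.

P(A) = 0.54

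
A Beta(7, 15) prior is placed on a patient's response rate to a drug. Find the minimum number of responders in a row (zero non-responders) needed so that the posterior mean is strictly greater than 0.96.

k = 354

After k responders and 0 non-responders the posterior is Beta(7+k, 15), with mean (7+k)/(7+15+k).
Set (7+k)/(22+k) > 0.96 and solve: k > (0.96·22 − 7)/(1 − 0.96) = 353.000.
The smallest integer exceeding 353.000 is 354.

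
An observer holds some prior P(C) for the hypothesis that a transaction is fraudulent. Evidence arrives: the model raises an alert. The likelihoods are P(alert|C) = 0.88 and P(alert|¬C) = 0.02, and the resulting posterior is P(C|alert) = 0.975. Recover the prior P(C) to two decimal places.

P(C) = 0.47

In odds form, posterior odds = prior odds × likelihood ratio, so prior odds = posterior odds ÷ LR.
Posterior odds = 0.975/(1−0.975) = 39.0000. LR = 0.88/0.02 = 44.0000.
Prior odds = 39.0000/44.0000 = 0.8864, so P(C) = 0.8864/(1+0.8864) ≈ 0.47.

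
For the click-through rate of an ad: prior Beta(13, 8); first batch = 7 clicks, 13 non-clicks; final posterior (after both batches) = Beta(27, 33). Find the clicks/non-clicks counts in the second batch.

Because Beta–binomial updating is additive in the counts, the combined data contributed (α_post−α_prior, β_post−β_prior) successes and failures.
Total across both batches: 27−13=14 clicks, 33−8=25 non-clicks.
Subtract the first batch: 14−7=7 clicks and 25−13=12 non-clicks.

7 clicks and 12 non-clicks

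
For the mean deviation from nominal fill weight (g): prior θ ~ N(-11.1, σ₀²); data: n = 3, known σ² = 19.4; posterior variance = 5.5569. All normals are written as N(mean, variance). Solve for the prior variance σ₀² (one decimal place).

Posterior precision equals prior precision plus data precision: 1/σ_n² = 1/σ₀² + n/σ².
So 1/σ₀² = 1/5.5569 − 3/19.4 = 0.179956 − 0.154639 = 0.025317.
Hence σ₀² = 1/0.025317 ≈ 39.5.

σ₀² = 39.5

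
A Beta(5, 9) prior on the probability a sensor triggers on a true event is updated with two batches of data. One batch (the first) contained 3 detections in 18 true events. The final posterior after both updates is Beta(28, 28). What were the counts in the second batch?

20 detections and 4 misses

Because Beta–binomial updating is additive in the counts, the combined data contributed (α_post−α_prior, β_post−β_prior) successes and failures.
Total across both batches: 28−5=23 detections, 28−9=19 misses.
Subtract the first batch: 23−3=20 detections and 19−15=4 misses.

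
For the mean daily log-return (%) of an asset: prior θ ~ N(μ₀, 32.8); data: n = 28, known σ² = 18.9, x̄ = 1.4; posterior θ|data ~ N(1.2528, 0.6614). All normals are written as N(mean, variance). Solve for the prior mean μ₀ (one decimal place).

The posterior mean is a precision-weighted average: μ_n = (τ₀μ₀ + τ_data·x̄)/(τ₀+τ_data), with τ₀=1/σ₀² and τ_data=n/σ².
Here τ₀ = 1/32.8 = 0.030488 and τ_data = 28/18.9 = 1.481481, so τ_n = 1.511969.
Rearranging for μ₀: μ₀ = (μ_n·τ_n − τ_data·x̄)/τ₀ = (1.2528·1.511969 − 1.481481·1.4) / 0.030488 = -0.179879/0.030488 ≈ -5.9.

μ₀ = -5.9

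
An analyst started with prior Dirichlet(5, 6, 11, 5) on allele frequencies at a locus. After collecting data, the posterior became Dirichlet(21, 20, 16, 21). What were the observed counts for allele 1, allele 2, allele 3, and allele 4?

counts (16, 14, 5, 16)

For a Dirichlet(α) prior with multinomial counts c, the posterior is Dirichlet(α + c) componentwise.
Counts are posterior − prior componentwise: 21−5=16, 20−6=14, 16−11=5, 21−5=16.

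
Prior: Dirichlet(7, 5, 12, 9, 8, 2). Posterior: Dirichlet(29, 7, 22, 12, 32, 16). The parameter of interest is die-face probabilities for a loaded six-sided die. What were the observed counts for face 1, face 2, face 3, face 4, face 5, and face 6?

For a Dirichlet(α) prior with multinomial counts c, the posterior is Dirichlet(α + c) componentwise.
Counts are posterior − prior componentwise: 29−7=22, 7−5=2, 22−12=10, 12−9=3, 32−8=24, 16−2=14.

counts (22, 2, 10, 3, 24, 14)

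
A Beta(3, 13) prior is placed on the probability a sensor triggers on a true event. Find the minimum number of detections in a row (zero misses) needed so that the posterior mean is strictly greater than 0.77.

k = 41

After k detections and 0 misses the posterior is Beta(3+k, 13), with mean (3+k)/(3+13+k).
Set (3+k)/(16+k) > 0.77 and solve: k > (0.77·16 − 3)/(1 − 0.77) = 40.522.
The smallest integer exceeding 40.522 is 41, and checking k=41: (44)/(57) = 0.7719 > 0.77.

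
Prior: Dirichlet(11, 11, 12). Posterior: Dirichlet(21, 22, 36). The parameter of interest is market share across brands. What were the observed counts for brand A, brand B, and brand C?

For a Dirichlet(α) prior with multinomial counts c, the posterior is Dirichlet(α + c) componentwise.
Counts are posterior − prior componentwise: 21−11=10, 22−11=11, 36−12=24.

counts (10, 11, 24)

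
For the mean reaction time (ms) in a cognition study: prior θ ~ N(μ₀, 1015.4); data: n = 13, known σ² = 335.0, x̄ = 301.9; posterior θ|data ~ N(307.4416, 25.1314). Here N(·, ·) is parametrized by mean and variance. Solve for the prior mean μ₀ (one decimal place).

With known observation variance, the Normal–Normal posterior has precision τ_n = τ₀ + n/σ² and mean μ_n = (τ₀μ₀ + (n/σ²)x̄)/τ_n.
Here τ₀ = 1/1015.4 = 0.000985 and τ_data = 13/335.0 = 0.038806, so τ_n = 0.039791.
Rearranging for μ₀: μ₀ = (μ_n·τ_n − τ_data·x̄)/τ₀ = (307.4416·0.039791 − 0.038806·301.9) / 0.000985 = 0.517877/0.000985 ≈ 525.8.

μ₀ = 525.8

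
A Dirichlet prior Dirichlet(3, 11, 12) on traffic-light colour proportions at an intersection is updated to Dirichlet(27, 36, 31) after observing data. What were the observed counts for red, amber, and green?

counts (24, 25, 19)

For a Dirichlet(α) prior with multinomial counts c, the posterior is Dirichlet(α + c) componentwise.
Counts are posterior − prior componentwise: 27−3=24, 36−11=25, 31−12=19.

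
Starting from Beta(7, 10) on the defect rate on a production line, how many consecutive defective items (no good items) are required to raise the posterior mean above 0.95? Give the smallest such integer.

k = 184

After k defective items and 0 good items the posterior is Beta(7+k, 10), with mean (7+k)/(7+10+k).
Set (7+k)/(17+k) > 0.95 and solve: k > (0.95·17 − 7)/(1 − 0.95) = 183.000.
The smallest integer exceeding 183.000 is 184.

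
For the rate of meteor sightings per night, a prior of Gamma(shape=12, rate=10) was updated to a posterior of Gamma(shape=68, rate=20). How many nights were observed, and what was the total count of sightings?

n = 10 nights with total 56 sightings

A Gamma(α, β) prior (rate parametrization) on a Poisson rate with n observations summing to S gives posterior Gamma(α+S, β+n).
Matching: Σxᵢ = 68 − 12 = 56 and n = 20 − 10 = 10.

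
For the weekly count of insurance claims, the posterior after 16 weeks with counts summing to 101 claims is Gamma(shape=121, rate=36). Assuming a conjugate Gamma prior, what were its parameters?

A Gamma(α, β) prior (rate parametrization) on a Poisson rate with n observations summing to S gives posterior Gamma(α+S, β+n).
So α = 121 − 101 = 20 and β = 36 − 16 = 20.

Gamma(shape=20, rate=20)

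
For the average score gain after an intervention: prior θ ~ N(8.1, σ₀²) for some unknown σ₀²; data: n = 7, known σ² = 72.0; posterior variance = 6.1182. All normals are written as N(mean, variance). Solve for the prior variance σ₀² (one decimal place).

Posterior precision equals prior precision plus data precision: 1/σ_n² = 1/σ₀² + n/σ².
So 1/σ₀² = 1/6.1182 − 7/72.0 = 0.163447 − 0.097222 = 0.066225.
Hence σ₀² = 1/0.066225 ≈ 15.1.

σ₀² = 15.1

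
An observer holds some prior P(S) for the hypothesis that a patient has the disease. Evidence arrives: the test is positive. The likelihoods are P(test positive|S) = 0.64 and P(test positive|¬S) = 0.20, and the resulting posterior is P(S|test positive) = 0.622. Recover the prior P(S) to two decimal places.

P(S) = 0.34

Bayes' rule in odds form gives O(S|E) = O(S)·[P(E|S)/P(E|¬S)], hence O(S) = O(S|E)/LR.
Posterior odds = 0.622/(1−0.622) = 1.6455. LR = 0.64/0.20 = 3.2000.
Prior odds = 1.6455/3.2000 = 0.5142, so P(S) = 0.5142/(1+0.5142) ≈ 0.34.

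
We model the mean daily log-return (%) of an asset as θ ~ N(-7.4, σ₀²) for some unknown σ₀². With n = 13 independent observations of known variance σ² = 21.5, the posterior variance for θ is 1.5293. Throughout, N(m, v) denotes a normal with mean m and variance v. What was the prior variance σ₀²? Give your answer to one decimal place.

Posterior precision equals prior precision plus data precision: 1/σ_n² = 1/σ₀² + n/σ².
So 1/σ₀² = 1/1.5293 − 13/21.5 = 0.653894 − 0.604651 = 0.049243.
Hence σ₀² = 1/0.049243 ≈ 20.3.

σ₀² = 20.3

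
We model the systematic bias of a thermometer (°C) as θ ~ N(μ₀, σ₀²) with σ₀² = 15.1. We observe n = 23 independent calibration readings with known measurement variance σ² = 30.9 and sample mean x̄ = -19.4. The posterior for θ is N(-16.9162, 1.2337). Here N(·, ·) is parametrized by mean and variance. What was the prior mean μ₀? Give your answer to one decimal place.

With known observation variance, the Normal–Normal posterior has precision τ_n = τ₀ + n/σ² and mean μ_n = (τ₀μ₀ + (n/σ²)x̄)/τ_n.
Here τ₀ = 1/15.1 = 0.066225 and τ_data = 23/30.9 = 0.744337, so τ_n = 0.810562.
Rearranging for μ₀: μ₀ = (μ_n·τ_n − τ_data·x̄)/τ₀ = (-16.9162·0.810562 − 0.744337·-19.4) / 0.066225 = 0.728509/0.066225 ≈ 11.0.

μ₀ = 11.0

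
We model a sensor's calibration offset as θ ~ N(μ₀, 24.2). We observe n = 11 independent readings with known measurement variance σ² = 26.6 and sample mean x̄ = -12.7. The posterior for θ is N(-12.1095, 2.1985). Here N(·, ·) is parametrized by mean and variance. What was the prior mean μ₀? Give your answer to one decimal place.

The posterior mean is a precision-weighted average: μ_n = (τ₀μ₀ + τ_data·x̄)/(τ₀+τ_data), with τ₀=1/σ₀² and τ_data=n/σ².
Here τ₀ = 1/24.2 = 0.041322 and τ_data = 11/26.6 = 0.413534, so τ_n = 0.454856.
Rearranging for μ₀: μ₀ = (μ_n·τ_n − τ_data·x̄)/τ₀ = (-12.1095·0.454856 − 0.413534·-12.7) / 0.041322 = -0.256197/0.041322 ≈ -6.2.

μ₀ = -6.2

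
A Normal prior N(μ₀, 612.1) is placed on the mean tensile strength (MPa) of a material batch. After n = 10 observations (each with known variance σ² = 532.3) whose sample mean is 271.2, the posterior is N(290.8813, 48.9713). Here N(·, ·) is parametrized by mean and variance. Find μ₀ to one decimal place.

The posterior mean is a precision-weighted average: μ_n = (τ₀μ₀ + τ_data·x̄)/(τ₀+τ_data), with τ₀=1/σ₀² and τ_data=n/σ².
Here τ₀ = 1/612.1 = 0.001634 and τ_data = 10/532.3 = 0.018786, so τ_n = 0.020420.
Rearranging for μ₀: μ₀ = (μ_n·τ_n − τ_data·x̄)/τ₀ = (290.8813·0.020420 − 0.018786·271.2) / 0.001634 = 0.845033/0.001634 ≈ 517.2.

μ₀ = 517.2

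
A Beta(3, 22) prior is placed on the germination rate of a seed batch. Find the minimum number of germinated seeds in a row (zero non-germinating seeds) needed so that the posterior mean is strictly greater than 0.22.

After k germinated seeds and 0 non-germinating seeds the posterior is Beta(3+k, 22), with mean (3+k)/(3+22+k).
Set (3+k)/(25+k) > 0.22 and solve: k > (0.22·25 − 3)/(1 − 0.22) = 3.205.
The smallest integer exceeding 3.205 is 4.

k = 4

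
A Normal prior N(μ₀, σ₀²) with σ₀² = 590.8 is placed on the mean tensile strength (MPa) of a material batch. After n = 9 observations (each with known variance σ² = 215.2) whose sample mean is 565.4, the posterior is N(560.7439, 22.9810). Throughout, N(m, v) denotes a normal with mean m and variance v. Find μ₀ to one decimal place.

μ₀ = 445.7

The posterior mean is a precision-weighted average: μ_n = (τ₀μ₀ + τ_data·x̄)/(τ₀+τ_data), with τ₀=1/σ₀² and τ_data=n/σ².
Here τ₀ = 1/590.8 = 0.001693 and τ_data = 9/215.2 = 0.041822, so τ_n = 0.043515.
Rearranging for μ₀: μ₀ = (μ_n·τ_n − τ_data·x̄)/τ₀ = (560.7439·0.043515 − 0.041822·565.4) / 0.001693 = 0.754612/0.001693 ≈ 445.7.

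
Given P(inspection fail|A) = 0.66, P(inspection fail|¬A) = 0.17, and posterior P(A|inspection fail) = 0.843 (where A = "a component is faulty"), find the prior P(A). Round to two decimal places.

P(A) = 0.58

In odds form, posterior odds = prior odds × likelihood ratio, so prior odds = posterior odds ÷ LR.
Posterior odds = 0.843/(1−0.843) = 5.3694. LR = 0.66/0.17 = 3.8824.
Prior odds = 5.3694/3.8824 = 1.3830, so P(A) = 1.3830/(1+1.3830) ≈ 0.58.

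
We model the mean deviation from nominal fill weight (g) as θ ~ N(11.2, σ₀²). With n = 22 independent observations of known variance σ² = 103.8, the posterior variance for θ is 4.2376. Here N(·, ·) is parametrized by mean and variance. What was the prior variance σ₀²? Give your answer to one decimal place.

σ₀² = 41.6

For the Normal–Normal model with known σ², precisions add: τ_n = τ₀ + n/σ².
So 1/σ₀² = 1/4.2376 − 22/103.8 = 0.235983 − 0.211946 = 0.024037.
Hence σ₀² = 1/0.024037 ≈ 41.6.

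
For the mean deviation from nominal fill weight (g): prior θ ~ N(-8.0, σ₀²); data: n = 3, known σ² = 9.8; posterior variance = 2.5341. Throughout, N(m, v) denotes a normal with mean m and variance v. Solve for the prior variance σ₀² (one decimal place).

Posterior precision equals prior precision plus data precision: 1/σ_n² = 1/σ₀² + n/σ².
So 1/σ₀² = 1/2.5341 − 3/9.8 = 0.394617 − 0.306122 = 0.088495.
Hence σ₀² = 1/0.088495 ≈ 11.3.

σ₀² = 11.3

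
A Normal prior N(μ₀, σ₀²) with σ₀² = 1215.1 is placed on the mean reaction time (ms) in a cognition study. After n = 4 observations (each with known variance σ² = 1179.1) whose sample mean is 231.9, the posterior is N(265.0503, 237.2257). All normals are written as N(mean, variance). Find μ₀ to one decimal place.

The posterior mean is a precision-weighted average: μ_n = (τ₀μ₀ + τ_data·x̄)/(τ₀+τ_data), with τ₀=1/σ₀² and τ_data=n/σ².
Here τ₀ = 1/1215.1 = 0.000823 and τ_data = 4/1179.1 = 0.003392, so τ_n = 0.004215.
Rearranging for μ₀: μ₀ = (μ_n·τ_n − τ_data·x̄)/τ₀ = (265.0503·0.004215 − 0.003392·231.9) / 0.000823 = 0.330582/0.000823 ≈ 401.7.

μ₀ = 401.7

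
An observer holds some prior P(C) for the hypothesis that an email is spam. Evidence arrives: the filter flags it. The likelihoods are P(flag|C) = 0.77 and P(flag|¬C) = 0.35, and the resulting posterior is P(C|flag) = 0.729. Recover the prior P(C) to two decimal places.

Bayes' rule in odds form gives O(C|E) = O(C)·[P(E|C)/P(E|¬C)], hence O(C) = O(C|E)/LR.
Posterior odds = 0.729/(1−0.729) = 2.6900. LR = 0.77/0.35 = 2.2000.
Prior odds = 2.6900/2.2000 = 1.2227, so P(C) = 1.2227/(1+1.2227) ≈ 0.55.

P(C) = 0.55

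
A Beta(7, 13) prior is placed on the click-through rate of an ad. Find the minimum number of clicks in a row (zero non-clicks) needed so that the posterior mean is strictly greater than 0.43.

After k clicks and 0 non-clicks the posterior is Beta(7+k, 13), with mean (7+k)/(7+13+k).
Set (7+k)/(20+k) > 0.43 and solve: k > (0.43·20 − 7)/(1 − 0.43) = 2.807.
The smallest integer exceeding 2.807 is 3, and checking k=3: (10)/(23) = 0.4348 > 0.43.

k = 3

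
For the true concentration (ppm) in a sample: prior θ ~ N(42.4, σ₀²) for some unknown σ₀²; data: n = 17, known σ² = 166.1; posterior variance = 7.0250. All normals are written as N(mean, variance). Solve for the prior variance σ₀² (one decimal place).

Posterior precision equals prior precision plus data precision: 1/σ_n² = 1/σ₀² + n/σ².
So 1/σ₀² = 1/7.0250 − 17/166.1 = 0.142349 − 0.102348 = 0.040001.
Hence σ₀² = 1/0.040001 ≈ 25.0.

σ₀² = 25.0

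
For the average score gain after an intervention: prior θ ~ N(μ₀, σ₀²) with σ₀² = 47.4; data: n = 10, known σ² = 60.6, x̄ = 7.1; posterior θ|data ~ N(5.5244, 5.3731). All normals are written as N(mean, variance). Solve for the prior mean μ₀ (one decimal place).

μ₀ = -6.8

The posterior mean is a precision-weighted average: μ_n = (τ₀μ₀ + τ_data·x̄)/(τ₀+τ_data), with τ₀=1/σ₀² and τ_data=n/σ².
Here τ₀ = 1/47.4 = 0.021097 and τ_data = 10/60.6 = 0.165017, so τ_n = 0.186114.
Rearranging for μ₀: μ₀ = (μ_n·τ_n − τ_data·x̄)/τ₀ = (5.5244·0.186114 − 0.165017·7.1) / 0.021097 = -0.143453/0.021097 ≈ -6.8.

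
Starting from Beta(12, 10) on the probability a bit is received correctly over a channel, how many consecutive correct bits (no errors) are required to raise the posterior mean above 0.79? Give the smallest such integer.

After k correct bits and 0 errors the posterior is Beta(12+k, 10), with mean (12+k)/(12+10+k).
Set (12+k)/(22+k) > 0.79 and solve: k > (0.79·22 − 12)/(1 − 0.79) = 25.619.
The smallest integer exceeding 25.619 is 26.

k = 26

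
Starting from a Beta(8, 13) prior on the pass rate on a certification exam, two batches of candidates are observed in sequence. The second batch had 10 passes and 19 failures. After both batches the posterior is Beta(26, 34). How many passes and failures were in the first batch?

Sequential conjugate updates are equivalent to a single update on the pooled data, so total successes = posterior α − prior α and total failures = posterior β − prior β.
Total across both batches: 26−8=18 passes, 34−13=21 failures.
Subtract the second batch: 18−10=8 passes and 21−19=2 failures.

8 passes and 2 failures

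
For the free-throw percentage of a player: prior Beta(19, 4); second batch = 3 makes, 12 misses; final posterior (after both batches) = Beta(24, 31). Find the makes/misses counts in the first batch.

Because Beta–binomial updating is additive in the counts, the combined data contributed (α_post−α_prior, β_post−β_prior) successes and failures.
Total across both batches: 24−19=5 makes, 31−4=27 misses.
Subtract the second batch: 5−3=2 makes and 27−12=15 misses.

2 makes and 15 misses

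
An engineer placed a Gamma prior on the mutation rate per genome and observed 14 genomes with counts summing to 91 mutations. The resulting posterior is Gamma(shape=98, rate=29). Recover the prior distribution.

Gamma–Poisson conjugacy: posterior shape = α + Σxᵢ, posterior rate = β + n.
So α = 98 − 91 = 7 and β = 29 − 14 = 15.

Gamma(shape=7, rate=15)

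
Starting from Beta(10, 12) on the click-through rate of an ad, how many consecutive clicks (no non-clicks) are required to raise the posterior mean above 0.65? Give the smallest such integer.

After k clicks and 0 non-clicks the posterior is Beta(10+k, 12), with mean (10+k)/(10+12+k).
Set (10+k)/(22+k) > 0.65 and solve: k > (0.65·22 − 10)/(1 − 0.65) = 12.286.
The smallest integer exceeding 12.286 is 13.

k = 13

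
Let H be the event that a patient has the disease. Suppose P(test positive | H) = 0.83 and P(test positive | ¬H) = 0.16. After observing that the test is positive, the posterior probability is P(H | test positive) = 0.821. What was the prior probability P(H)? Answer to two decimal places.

Bayes' rule in odds form gives O(H|E) = O(H)·[P(E|H)/P(E|¬H)], hence O(H) = O(H|E)/LR.
Posterior odds = 0.821/(1−0.821) = 4.5866. LR = 0.83/0.16 = 5.1875.
Prior odds = 4.5866/5.1875 = 0.8842, so P(H) = 0.8842/(1+0.8842) ≈ 0.47.

P(H) = 0.47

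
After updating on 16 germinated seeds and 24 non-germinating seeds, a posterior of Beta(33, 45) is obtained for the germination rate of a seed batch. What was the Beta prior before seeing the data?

Under Beta–binomial conjugacy the posterior parameters are (a+s, b+f).
Subtract the data counts: 33−16=17, 45−24=21.

Beta(17, 21)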